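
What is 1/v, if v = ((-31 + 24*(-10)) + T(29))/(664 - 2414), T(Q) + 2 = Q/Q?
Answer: 875/136 ≈ 6.4338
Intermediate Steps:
T(Q) = -1 (T(Q) = -2 + Q/Q = -2 + 1 = -1)
v = 136/875 (v = ((-31 + 24*(-10)) - 1)/(664 - 2414) = ((-31 - 240) - 1)/(-1750) = (-271 - 1)*(-1/1750) = -272*(-1/1750) = 136/875 ≈ 0.15543)
1/v = 1/(136/875) = 875/136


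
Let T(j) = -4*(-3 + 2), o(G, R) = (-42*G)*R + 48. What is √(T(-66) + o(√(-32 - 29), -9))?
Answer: √(52 + 378*I*√61) ≈ 38.76 + 38.084*I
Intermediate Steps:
o(G, R) = 48 - 42*G*R (o(G, R) = -42*G*R + 48 = 48 - 42*G*R)
T(j) = 4 (T(j) = -4*(-1) = 4)
√(T(-66) + o(√(-32 - 29), -9)) = √(4 + (48 - 42*√(-32 - 29)*(-9))) = √(4 + (48 - 42*√(-61)*(-9))) = √(4 + (48 - 42*I*√61*(-9))) = √(4 + (48 + 378*I*√61)) = √(52 + 378*I*√61)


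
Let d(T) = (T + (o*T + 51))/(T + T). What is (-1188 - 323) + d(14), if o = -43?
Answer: -42845/28 ≈ -1530.2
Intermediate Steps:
d(T) = (51 - 42*T)/(2*T) (d(T) = (T + (-43*T + 51))/(T + T) = (T + (51 - 43*T))/((2*T)) = (51 - 42*T)*(1/(2*T)) = (51 - 42*T)/(2*T))
(-1188 - 323) + d(14) = (-1188 - 323) + (-21 + (51/2)/14) = -1511 + (-21 + (51/2)*(1/14)) = -1511 + (-21 + 51/28) = -1511 - 537/28 = -42845/28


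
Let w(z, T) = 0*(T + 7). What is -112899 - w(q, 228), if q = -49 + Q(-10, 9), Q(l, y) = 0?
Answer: -112899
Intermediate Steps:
q = -49 (q = -49 + 0 = -49)
w(z, T) = 0 (w(z, T) = 0*(7 + T) = 0)
-112899 - w(q, 228) = -112899 - 1*0 = -112899 + 0 = -112899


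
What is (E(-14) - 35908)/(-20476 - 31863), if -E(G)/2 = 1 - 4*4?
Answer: 35878/52339 ≈ 0.68549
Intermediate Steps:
E(G) = 30 (E(G) = -2*(1 - 4*4) = -2*(1 - 16) = -2*(-15) = 30)
(E(-14) - 35908)/(-20476 - 31863) = (30 - 35908)/(-20476 - 31863) = -35878/(-52339) = -35878*(-1/52339) = 35878/52339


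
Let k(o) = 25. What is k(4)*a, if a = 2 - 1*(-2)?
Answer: 100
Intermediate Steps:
a = 4 (a = 2 + 2 = 4)
k(4)*a = 25*4 = 100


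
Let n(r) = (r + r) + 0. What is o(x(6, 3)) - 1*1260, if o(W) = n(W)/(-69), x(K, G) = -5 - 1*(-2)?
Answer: -28978/23 ≈ -1259.9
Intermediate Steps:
x(K, G) = -3 (x(K, G) = -5 + 2 = -3)
n(r) = 2*r (n(r) = 2*r + 0 = 2*r)
o(W) = -2*W/69 (o(W) = (2*W)/(-69) = (2*W)*(-1/69) = -2*W/69)
o(x(6, 3)) - 1*1260 = -2/69*(-3) - 1*1260 = 2/23 - 1260 = -28978/23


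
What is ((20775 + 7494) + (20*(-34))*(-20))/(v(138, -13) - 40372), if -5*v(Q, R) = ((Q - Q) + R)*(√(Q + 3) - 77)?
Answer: -42467936045/41152561492 - 2721485*√141/41152561492 ≈ -1.0327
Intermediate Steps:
v(Q, R) = -R*(-77 + √(3 + Q))/5 (v(Q, R) = -((Q - Q) + R)*(√(Q + 3) - 77)/5 = -(0 + R)*(√(3 + Q) - 77)/5 = -R*(-77 + √(3 + Q))/5)
((20775 + 7494) + (20*(-34))*(-20))/(v(138, -13) - 40372) = ((20775 + 7494) + (20*(-34))*(-20))/((⅕)*(-13)*(77 - √(3 + 138)) - 40372) = (28269 - 680*(-20))/((⅕)*(-13)*(77 - √141) - 40372) = (28269 + 13600)/((-1001/5 + 13*√141/5) - 40372) = 41869/(-202861/5 + 13*√141/5)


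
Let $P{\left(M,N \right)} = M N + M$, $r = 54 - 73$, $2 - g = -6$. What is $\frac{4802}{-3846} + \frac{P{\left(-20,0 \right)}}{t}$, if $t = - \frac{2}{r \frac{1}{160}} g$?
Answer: $- \frac{343865}{246144} \approx -1.397$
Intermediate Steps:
$g = 8$ ($g = 2 - -6 = 2 + 6 = 8$)
$r = -19$
$P{\left(M,N \right)} = M + M N$
$t = \frac{2560}{19}$ ($t = - \frac{2}{\left(-19\right) \frac{1}{160}} \cdot 8 = - \frac{2}{- \frac{19}{160}} \cdot 8 = \left(-2\right) \left(- \frac{160}{19}\right) 8 = \frac{320}{19} \cdot 8 = \frac{2560}{19} \approx 134.74$)
$\frac{4802}{-3846} + \frac{P{\left(-20,0 \right)}}{t} = \frac{4802}{-3846} + \frac{\left(-20\right) \left(1 + 0\right)}{\frac{2560}{19}} = 4802 \left(- \frac{1}{3846}\right) + \left(-20\right) 1 \cdot \frac{19}{2560} = - \frac{2401}{1923} - \frac{19}{128} = - \frac{343865}{246144}$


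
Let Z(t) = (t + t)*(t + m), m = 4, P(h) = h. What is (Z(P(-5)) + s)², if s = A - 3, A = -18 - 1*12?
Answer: 529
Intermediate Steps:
A = -30 (A = -18 - 12 = -30)
Z(t) = 2*t*(4 + t) (Z(t) = (t + t)*(t + 4) = (2*t)*(4 + t) = 2*t*(4 + t))
s = -33 (s = -30 - 3 = -33)
(Z(P(-5)) + s)² = (2*(-5)*(4 - 5) - 33)² = (2*(-5)*(-1) - 33)² = (10 - 33)² = (-23)² = 529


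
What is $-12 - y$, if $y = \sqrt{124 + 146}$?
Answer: $-12 - 3 \sqrt{30} \approx -28.432$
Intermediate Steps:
$y = 3 \sqrt{30}$ ($y = \sqrt{270} = 3 \sqrt{30} \approx 16.432$)
$-12 - y = -12 - 3 \sqrt{30}$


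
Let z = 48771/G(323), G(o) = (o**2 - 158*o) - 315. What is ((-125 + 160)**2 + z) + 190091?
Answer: 3378656817/17660 ≈ 1.9132e+5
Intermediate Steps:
G(o) = -315 + o**2 - 158*o
z = 16257/17660 (z = 48771/(-315 + 323**2 - 158*323) = 48771/(-315 + 104329 - 51034) = 48771/52980 = 48771*(1/52980) = 16257/17660 ≈ 0.92056)
((-125 + 160)**2 + z) + 190091 = ((-125 + 160)**2 + 16257/17660) + 190091 = (35**2 + 16257/17660) + 190091 = (1225 + 16257/17660) + 190091 = 21649757/17660 + 190091 = 3378656817/17660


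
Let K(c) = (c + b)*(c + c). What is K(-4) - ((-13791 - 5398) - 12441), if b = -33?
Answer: 31926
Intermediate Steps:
K(c) = 2*c*(-33 + c) (K(c) = (c - 33)*(c + c) = (-33 + c)*(2*c) = 2*c*(-33 + c))
K(-4) - ((-13791 - 5398) - 12441) = 2*(-4)*(-33 - 4) - ((-13791 - 5398) - 12441) = 2*(-4)*(-37) - (-19189 - 12441) = 296 - 1*(-31630) = 296 + 31630 = 31926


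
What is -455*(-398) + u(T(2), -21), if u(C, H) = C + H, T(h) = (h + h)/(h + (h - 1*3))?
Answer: 181073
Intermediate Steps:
T(h) = 2*h/(-3 + 2*h) (T(h) = (2*h)/(h + (h - 3)) = (2*h)/(h + (-3 + h)) = (2*h)/(-3 + 2*h) = 2*h/(-3 + 2*h))
-455*(-398) + u(T(2), -21) = -455*(-398) + (2*2/(-3 + 2*2) - 21) = 181090 + (2*2/(-3 + 4) - 21) = 181090 + (2*2/1 - 21) = 181090 + (2*2*1 - 21) = 181090 + (4 - 21) = 181090 - 17 = 181073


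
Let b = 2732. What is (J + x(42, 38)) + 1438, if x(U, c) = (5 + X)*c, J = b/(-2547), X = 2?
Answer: 4337356/2547 ≈ 1702.9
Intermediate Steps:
J = -2732/2547 (J = 2732/(-2547) = 2732*(-1/2547) = -2732/2547 ≈ -1.0726)
x(U, c) = 7*c (x(U, c) = (5 + 2)*c = 7*c)
(J + x(42, 38)) + 1438 = (-2732/2547 + 7*38) + 1438 = (-2732/2547 + 266) + 1438 = 674770/2547 + 1438 = 4337356/2547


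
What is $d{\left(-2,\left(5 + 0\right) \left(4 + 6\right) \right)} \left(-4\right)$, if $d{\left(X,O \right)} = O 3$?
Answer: $-600$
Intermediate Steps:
$d{\left(X,O \right)} = 3 O$
$d{\left(-2,\left(5 + 0\right) \left(4 + 6\right) \right)} \left(-4\right) = 3 \left(5 + 0\right) \left(4 + 6\right) \left(-4\right) = 3 \cdot 5 \cdot 10 \left(-4\right) = 3 \cdot 50 \left(-4\right) = 150 \left(-4\right) = -600$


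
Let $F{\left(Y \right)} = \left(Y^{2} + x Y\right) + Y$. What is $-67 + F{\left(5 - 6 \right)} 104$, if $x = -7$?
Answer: $661$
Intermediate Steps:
$F{\left(Y \right)} = Y^{2} - 6 Y$ ($F{\left(Y \right)} = \left(Y^{2} - 7 Y\right) + Y = Y^{2} - 6 Y$)
$-67 + F{\left(5 - 6 \right)} 104 = -67 + \left(5 - 6\right) \left(-6 + \left(5 - 6\right)\right) 104 = -67 + - (-6 - 1) 104 = -67 + \left(-1\right) \left(-7\right) 104 = -67 + 7 \cdot 104 = -67 + 728 = 661$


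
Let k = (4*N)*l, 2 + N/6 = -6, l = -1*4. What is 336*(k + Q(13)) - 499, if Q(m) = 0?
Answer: 257549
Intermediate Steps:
l = -4
N = -48 (N = -12 + 6*(-6) = -12 - 36 = -48)
k = 768 (k = (4*(-48))*(-4) = -192*(-4) = 768)
336*(k + Q(13)) - 499 = 336*(768 + 0) - 499 = 336*768 - 499 = 258048 - 499 = 257549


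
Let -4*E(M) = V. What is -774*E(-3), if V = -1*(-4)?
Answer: 774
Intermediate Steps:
V = 4
E(M) = -1 (E(M) = -¼*4 = -1)
-774*E(-3) = -774*(-1) = 774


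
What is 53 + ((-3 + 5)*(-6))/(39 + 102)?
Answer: 2487/47 ≈ 52.915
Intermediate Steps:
53 + ((-3 + 5)*(-6))/(39 + 102) = 53 + (2*(-6))/141 = 53 - 12*1/141 = 53 - 4/47 = 2487/47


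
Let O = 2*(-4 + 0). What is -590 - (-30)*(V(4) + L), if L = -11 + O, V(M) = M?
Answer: -1040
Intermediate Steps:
O = -8 (O = 2*(-4) = -8)
L = -19 (L = -11 - 8 = -19)
-590 - (-30)*(V(4) + L) = -590 - (-30)*(4 - 19) = -590 - (-30)*(-15) = -590 - 1*450 = -590 - 450 = -1040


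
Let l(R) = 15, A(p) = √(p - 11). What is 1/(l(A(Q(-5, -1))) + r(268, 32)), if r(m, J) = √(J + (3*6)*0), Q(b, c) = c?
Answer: 15/193 - 4*√2/193 ≈ 0.048410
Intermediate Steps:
A(p) = √(-11 + p)
r(m, J) = √J (r(m, J) = √(J + 18*0) = √(J + 0) = √J)
1/(l(A(Q(-5, -1))) + r(268, 32)) = 1/(15 + √32) = 1/(15 + 4*√2)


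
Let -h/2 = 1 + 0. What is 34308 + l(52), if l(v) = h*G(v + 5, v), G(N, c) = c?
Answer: 34204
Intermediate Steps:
h = -2 (h = -2*(1 + 0) = -2*1 = -2)
l(v) = -2*v
34308 + l(52) = 34308 - 2*52 = 34308 - 104 = 34204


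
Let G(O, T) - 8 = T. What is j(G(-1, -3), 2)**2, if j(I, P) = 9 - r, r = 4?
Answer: 25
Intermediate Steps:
G(O, T) = 8 + T
j(I, P) = 5 (j(I, P) = 9 - 1*4 = 9 - 4 = 5)
j(G(-1, -3), 2)**2 = 5**2 = 25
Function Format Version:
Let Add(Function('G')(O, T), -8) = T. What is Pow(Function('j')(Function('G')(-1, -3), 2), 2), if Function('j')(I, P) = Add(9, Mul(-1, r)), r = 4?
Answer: 25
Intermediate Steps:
Function('G')(O, T) = Add(8, T)
Function('j')(I, P) = 5 (Function('j')(I, P) = Add(9, Mul(-1, 4)) = Add(9, -4) = 5)
Pow(Function('j')(Function('G')(-1, -3), 2), 2) = Pow(5, 2) = 25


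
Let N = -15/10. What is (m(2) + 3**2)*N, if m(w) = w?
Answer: -33/2 ≈ -16.500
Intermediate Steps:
N = -3/2 (N = -15*1/10 = -3/2 ≈ -1.5000)
(m(2) + 3**2)*N = (2 + 3**2)*(-3/2) = (2 + 9)*(-3/2) = 11*(-3/2) = -33/2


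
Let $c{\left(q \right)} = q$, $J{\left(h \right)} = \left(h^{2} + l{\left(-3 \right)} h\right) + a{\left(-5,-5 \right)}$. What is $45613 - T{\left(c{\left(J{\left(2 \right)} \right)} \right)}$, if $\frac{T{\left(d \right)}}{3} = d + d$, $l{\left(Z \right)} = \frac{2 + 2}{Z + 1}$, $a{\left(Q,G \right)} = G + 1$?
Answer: $45637$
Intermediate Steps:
$a{\left(Q,G \right)} = 1 + G$
$l{\left(Z \right)} = \frac{4}{1 + Z}$
$J{\left(h \right)} = -4 + h^{2} - 2 h$ ($J{\left(h \right)} = \left(h^{2} + \frac{4}{1 - 3} h\right) + \left(1 - 5\right) = \left(h^{2} + \frac{4}{-2} h\right) - 4 = \left(h^{2} + 4 \left(- \frac{1}{2}\right) h\right) - 4 = \left(h^{2} - 2 h\right) - 4 = -4 + h^{2} - 2 h$)
$T{\left(d \right)} = 6 d$ ($T{\left(d \right)} = 3 \left(d + d\right) = 3 \cdot 2 d = 6 d$)
$45613 - T{\left(c{\left(J{\left(2 \right)} \right)} \right)} = 45613 - 6 \left(-4 + 2^{2} - 4\right) = 45613 - 6 \left(-4 + 4 - 4\right) = 45613 - 6 \left(-4\right) = 45613 - -24 = 45613 + 24 = 45637$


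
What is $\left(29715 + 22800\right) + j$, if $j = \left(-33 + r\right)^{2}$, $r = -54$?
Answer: $60084$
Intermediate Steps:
$j = 7569$ ($j = \left(-33 - 54\right)^{2} = \left(-87\right)^{2} = 7569$)
$\left(29715 + 22800\right) + j = \left(29715 + 22800\right) + 7569 = 52515 + 7569 = 60084$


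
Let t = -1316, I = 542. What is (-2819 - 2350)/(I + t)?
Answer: 1723/258 ≈ 6.6783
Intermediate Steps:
(-2819 - 2350)/(I + t) = (-2819 - 2350)/(542 - 1316) = -5169/(-774) = -5169*(-1/774) = 1723/258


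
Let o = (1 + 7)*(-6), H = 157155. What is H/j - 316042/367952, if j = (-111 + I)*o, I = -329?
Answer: 7349237/1116544 ≈ 6.5821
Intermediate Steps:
o = -48 (o = 8*(-6) = -48)
j = 21120 (j = (-111 - 329)*(-48) = -440*(-48) = 21120)
H/j - 316042/367952 = 157155/21120 - 316042/367952 = 157155*(1/21120) - 316042*1/367952 = 10477/1408 - 5449/6344 = 7349237/1116544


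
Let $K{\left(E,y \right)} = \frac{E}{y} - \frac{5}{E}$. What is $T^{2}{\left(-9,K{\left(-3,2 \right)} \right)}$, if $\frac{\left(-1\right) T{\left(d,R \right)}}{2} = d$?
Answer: $324$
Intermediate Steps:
$K{\left(E,y \right)} = - \frac{5}{E} + \frac{E}{y}$
$T{\left(d,R \right)} = - 2 d$
$T^{2}{\left(-9,K{\left(-3,2 \right)} \right)} = \left(\left(-2\right) \left(-9\right)\right)^{2} = 18^{2} = 324$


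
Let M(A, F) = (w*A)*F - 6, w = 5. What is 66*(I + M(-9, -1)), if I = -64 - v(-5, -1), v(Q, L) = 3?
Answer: -1848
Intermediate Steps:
M(A, F) = -6 + 5*A*F (M(A, F) = (5*A)*F - 6 = 5*A*F - 6 = -6 + 5*A*F)
I = -67 (I = -64 - 1*3 = -64 - 3 = -67)
66*(I + M(-9, -1)) = 66*(-67 + (-6 + 5*(-9)*(-1))) = 66*(-67 + (-6 + 45)) = 66*(-67 + 39) = 66*(-28) = -1848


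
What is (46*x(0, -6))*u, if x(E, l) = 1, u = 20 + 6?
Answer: 1196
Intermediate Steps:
u = 26
(46*x(0, -6))*u = (46*1)*26 = 46*26 = 1196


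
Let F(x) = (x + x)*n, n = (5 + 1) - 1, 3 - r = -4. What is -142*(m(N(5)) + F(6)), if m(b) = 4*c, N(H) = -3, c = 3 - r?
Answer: -6248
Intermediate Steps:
r = 7 (r = 3 - 1*(-4) = 3 + 4 = 7)
c = -4 (c = 3 - 1*7 = 3 - 7 = -4)
n = 5 (n = 6 - 1 = 5)
F(x) = 10*x (F(x) = (x + x)*5 = (2*x)*5 = 10*x)
m(b) = -16 (m(b) = 4*(-4) = -16)
-142*(m(N(5)) + F(6)) = -142*(-16 + 10*6) = -142*(-16 + 60) = -142*44 = -6248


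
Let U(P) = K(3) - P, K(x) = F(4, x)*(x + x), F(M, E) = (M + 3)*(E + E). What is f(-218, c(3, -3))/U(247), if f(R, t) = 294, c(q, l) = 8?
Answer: 294/5 ≈ 58.800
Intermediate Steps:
F(M, E) = 2*E*(3 + M) (F(M, E) = (3 + M)*(2*E) = 2*E*(3 + M))
K(x) = 28*x² (K(x) = (2*x*(3 + 4))*(x + x) = (2*x*7)*(2*x) = (14*x)*(2*x) = 28*x²)
U(P) = 252 - P (U(P) = 28*3² - P = 28*9 - P = 252 - P)
f(-218, c(3, -3))/U(247) = 294/(252 - 1*247) = 294/(252 - 247) = 294/5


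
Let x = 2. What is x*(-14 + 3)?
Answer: -22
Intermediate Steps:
x*(-14 + 3) = 2*(-14 + 3) = 2*(-11) = -22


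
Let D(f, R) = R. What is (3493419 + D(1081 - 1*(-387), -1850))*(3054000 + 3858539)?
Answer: 24135606883691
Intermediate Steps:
(3493419 + D(1081 - 1*(-387), -1850))*(3054000 + 3858539) = (3493419 - 1850)*(3054000 + 3858539) = 3491569*6912539 = 24135606883691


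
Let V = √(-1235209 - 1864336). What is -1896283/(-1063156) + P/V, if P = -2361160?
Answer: 1896283/1063156 + 472232*I*√3099545/619909 ≈ 1.7836 + 1341.1*I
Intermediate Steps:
V = I*√3099545 (V = √(-3099545) = I*√3099545 ≈ 1760.6*I)
-1896283/(-1063156) + P/V = -1896283/(-1063156) - 2361160*(-I*√3099545/3099545) = -1896283*(-1/1063156) - (-472232)*I*√3099545/619909 = 1896283/1063156 + 472232*I*√3099545/619909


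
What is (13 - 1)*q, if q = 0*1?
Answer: 0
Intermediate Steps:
q = 0
(13 - 1)*q = (13 - 1)*0 = 12*0 = 0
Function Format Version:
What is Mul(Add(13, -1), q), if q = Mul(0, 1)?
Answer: 0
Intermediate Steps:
q = 0
Mul(Add(13, -1), q) = Mul(Add(13, -1), 0) = Mul(12, 0) = 0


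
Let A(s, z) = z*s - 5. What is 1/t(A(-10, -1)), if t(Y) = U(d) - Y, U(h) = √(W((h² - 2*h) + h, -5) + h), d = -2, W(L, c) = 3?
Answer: -¼ ≈ -0.25000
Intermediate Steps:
U(h) = √(3 + h)
A(s, z) = -5 + s*z (A(s, z) = s*z - 5 = -5 + s*z)
t(Y) = 1 - Y (t(Y) = √(3 - 2) - Y = √1 - Y = 1 - Y)
1/t(A(-10, -1)) = 1/(1 - (-5 - 10*(-1))) = 1/(1 - (-5 + 10)) = 1/(1 - 1*5) = 1/(1 - 5) = 1/(-4) = -¼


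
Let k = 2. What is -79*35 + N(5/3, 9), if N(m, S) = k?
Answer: -2763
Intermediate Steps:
N(m, S) = 2
-79*35 + N(5/3, 9) = -79*35 + 2 = -2765 + 2 = -2763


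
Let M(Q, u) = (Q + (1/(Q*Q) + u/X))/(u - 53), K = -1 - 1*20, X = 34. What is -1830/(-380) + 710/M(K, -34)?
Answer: 1036916943/368638 ≈ 2812.8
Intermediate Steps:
K = -21 (K = -1 - 20 = -21)
M(Q, u) = (Q + Q⁻² + u/34)/(-53 + u) (M(Q, u) = (Q + (1/(Q*Q) + u/34))/(u - 53) = (Q + (Q⁻² + u*(1/34)))/(-53 + u) = (Q + (Q⁻² + u/34))/(-53 + u) = (Q + Q⁻² + u/34)/(-53 + u))
-1830/(-380) + 710/M(K, -34) = -1830/(-380) + 710/(((1 + (-21)³ + (1/34)*(-34)*(-21)²)/((-21)²*(-53 - 34)))) = -1830*(-1/380) + 710/(((1/441)*(1 - 9261 + (1/34)*(-34)*441)/(-87))) = 183/38 + 710/(((1/441)*(-1/87)*(1 - 9261 - 441))) = 183/38 + 710/(((1/441)*(-1/87)*(-9701))) = 183/38 + 710/(9701/38367) = 183/38 + 710*(38367/9701) = 183/38 + 27240570/9701 = 1036916943/368638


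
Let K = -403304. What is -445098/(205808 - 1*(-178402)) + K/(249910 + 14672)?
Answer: -280574433/104583385 ≈ -2.6828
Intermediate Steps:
-445098/(205808 - 1*(-178402)) + K/(249910 + 14672) = -445098/(205808 - 1*(-178402)) - 403304/(249910 + 14672) = -445098/(205808 + 178402) - 403304/264582 = -445098/384210 - 403304*1/264582 = -445098*1/384210 - 201652/132291 = -74183/64035 - 201652/132291 = -280574433/104583385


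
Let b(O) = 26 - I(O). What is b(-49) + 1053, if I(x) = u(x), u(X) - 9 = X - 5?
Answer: 1124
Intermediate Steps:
u(X) = 4 + X (u(X) = 9 + (X - 5) = 9 + (-5 + X) = 4 + X)
I(x) = 4 + x
b(O) = 22 - O (b(O) = 26 - (4 + O) = 26 + (-4 - O) = 22 - O)
b(-49) + 1053 = (22 - 1*(-49)) + 1053 = (22 + 49) + 1053 = 71 + 1053 = 1124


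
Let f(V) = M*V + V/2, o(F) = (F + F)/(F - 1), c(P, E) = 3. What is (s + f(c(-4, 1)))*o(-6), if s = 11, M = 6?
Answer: 366/7 ≈ 52.286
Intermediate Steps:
o(F) = 2*F/(-1 + F) (o(F) = (2*F)/(-1 + F) = 2*F/(-1 + F))
f(V) = 13*V/2 (f(V) = 6*V + V/2 = 13*V/2)
(s + f(c(-4, 1)))*o(-6) = (11 + (13/2)*3)*(2*(-6)/(-1 - 6)) = (11 + 39/2)*(2*(-6)/(-7)) = 61*(2*(-6)*(-⅐))/2 = (61/2)*(12/7) = 366/7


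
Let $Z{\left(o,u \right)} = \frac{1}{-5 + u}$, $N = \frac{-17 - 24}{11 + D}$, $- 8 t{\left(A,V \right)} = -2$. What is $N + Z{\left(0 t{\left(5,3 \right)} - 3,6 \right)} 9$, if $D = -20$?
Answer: $\frac{122}{9} \approx 13.556$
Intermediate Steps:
$t{\left(A,V \right)} = \frac{1}{4}$ ($t{\left(A,V \right)} = \left(- \frac{1}{8}\right) \left(-2\right) = \frac{1}{4}$)
$N = \frac{41}{9}$ ($N = \frac{-17 - 24}{11 - 20} = \frac{-17 - 24}{-9} = \left(-41\right) \left(- \frac{1}{9}\right) = \frac{41}{9} \approx 4.5556$)
$N + Z{\left(0 t{\left(5,3 \right)} - 3,6 \right)} 9 = \frac{41}{9} + \frac{1}{-5 + 6} \cdot 9 = \frac{41}{9} + 1^{-1} \cdot 9 = \frac{41}{9} + 1 \cdot 9 = \frac{41}{9} + 9 = \frac{122}{9}$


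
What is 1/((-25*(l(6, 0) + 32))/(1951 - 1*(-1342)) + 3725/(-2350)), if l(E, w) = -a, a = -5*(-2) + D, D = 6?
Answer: -309542/528257 ≈ -0.58597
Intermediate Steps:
a = 16 (a = -5*(-2) + 6 = 10 + 6 = 16)
l(E, w) = -16 (l(E, w) = -1*16 = -16)
1/((-25*(l(6, 0) + 32))/(1951 - 1*(-1342)) + 3725/(-2350)) = 1/((-25*(-16 + 32))/(1951 - 1*(-1342)) + 3725/(-2350)) = 1/((-25*16)/(1951 + 1342) + 3725*(-1/2350)) = 1/(-400/3293 - 149/94) = 1/(-528257/309542) = -309542/528257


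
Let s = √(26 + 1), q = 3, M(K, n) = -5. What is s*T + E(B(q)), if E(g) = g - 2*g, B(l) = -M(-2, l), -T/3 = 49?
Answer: -5 - 441*√3 ≈ -768.83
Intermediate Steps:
T = -147 (T = -3*49 = -147)
s = 3*√3 (s = √27 = 3*√3 ≈ 5.1962)
B(l) = 5 (B(l) = -1*(-5) = 5)
E(g) = -g
s*T + E(B(q)) = (3*√3)*(-147) - 1*5 = -441*√3 - 5 = -5 - 441*√3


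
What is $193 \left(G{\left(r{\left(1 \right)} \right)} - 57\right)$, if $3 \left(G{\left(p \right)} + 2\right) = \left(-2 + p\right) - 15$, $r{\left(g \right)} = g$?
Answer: $- \frac{37249}{3} \approx -12416.0$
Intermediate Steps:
$G{\left(p \right)} = - \frac{23}{3} + \frac{p}{3}$ ($G{\left(p \right)} = -2 + \frac{\left(-2 + p\right) - 15}{3} = -2 + \frac{-17 + p}{3} = -2 + \left(- \frac{17}{3} + \frac{p}{3}\right) = - \frac{23}{3} + \frac{p}{3}$)
$193 \left(G{\left(r{\left(1 \right)} \right)} - 57\right) = 193 \left(\left(- \frac{23}{3} + \frac{1}{3} \cdot 1\right) - 57\right) = 193 \left(\left(- \frac{23}{3} + \frac{1}{3}\right) - 57\right) = 193 \left(- \frac{22}{3} - 57\right) = 193 \left(- \frac{193}{3}\right) = - \frac{37249}{3}$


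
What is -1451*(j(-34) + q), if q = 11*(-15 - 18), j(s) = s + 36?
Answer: 523811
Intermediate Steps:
j(s) = 36 + s
q = -363 (q = 11*(-33) = -363)
-1451*(j(-34) + q) = -1451*((36 - 34) - 363) = -1451*(2 - 363) = -1451*(-361) = 523811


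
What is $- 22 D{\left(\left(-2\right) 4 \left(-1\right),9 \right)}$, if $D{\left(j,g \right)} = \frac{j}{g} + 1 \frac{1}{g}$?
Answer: $-22$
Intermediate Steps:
$D{\left(j,g \right)} = \frac{1}{g} + \frac{j}{g}$ ($D{\left(j,g \right)} = \frac{j}{g} + \frac{1}{g} = \frac{1}{g} + \frac{j}{g}$)
$- 22 D{\left(\left(-2\right) 4 \left(-1\right),9 \right)} = - 22 \frac{1 + \left(-2\right) 4 \left(-1\right)}{9} = - 22 \frac{1 - -8}{9} = - 22 \frac{1 + 8}{9} = - 22 \cdot \frac{1}{9} \cdot 9 = \left(-22\right) 1 = -22$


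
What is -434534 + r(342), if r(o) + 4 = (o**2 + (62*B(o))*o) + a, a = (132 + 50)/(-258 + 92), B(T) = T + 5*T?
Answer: 3585021731/83 ≈ 4.3193e+7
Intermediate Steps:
B(T) = 6*T
a = -91/83 (a = 182/(-166) = 182*(-1/166) = -91/83 ≈ -1.0964)
r(o) = -423/83 + 373*o**2 (r(o) = -4 + ((o**2 + (62*(6*o))*o) - 91/83) = -4 + ((o**2 + (372*o)*o) - 91/83) = -4 + ((o**2 + 372*o**2) - 91/83) = -4 + (373*o**2 - 91/83) = -4 + (-91/83 + 373*o**2) = -423/83 + 373*o**2)
-434534 + r(342) = -434534 + (-423/83 + 373*342**2) = -434534 + (-423/83 + 373*116964) = -434534 + (-423/83 + 43627572) = -434534 + 3621088053/83 = 3585021731/83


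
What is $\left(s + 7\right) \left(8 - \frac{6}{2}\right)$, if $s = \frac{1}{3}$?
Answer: $\frac{110}{3} \approx 36.667$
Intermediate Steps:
$s = \frac{1}{3} \approx 0.33333$
$\left(s + 7\right) \left(8 - \frac{6}{2}\right) = \left(\frac{1}{3} + 7\right) \left(8 - \frac{6}{2}\right) = \frac{22 \left(8 - 6 \cdot \frac{1}{2}\right)}{3} = \frac{22 \left(8 - 3\right)}{3} = \frac{22}{3} \cdot 5 = \frac{110}{3}$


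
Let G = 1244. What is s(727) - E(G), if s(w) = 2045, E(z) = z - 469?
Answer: 1270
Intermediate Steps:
E(z) = -469 + z
s(727) - E(G) = 2045 - (-469 + 1244) = 2045 - 1*775 = 2045 - 775 = 1270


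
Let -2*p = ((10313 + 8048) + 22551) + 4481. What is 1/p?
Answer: -2/45393 ≈ -4.4060e-5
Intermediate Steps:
p = -45393/2 (p = -(((10313 + 8048) + 22551) + 4481)/2 = -((18361 + 22551) + 4481)/2 = -(40912 + 4481)/2 = -½*45393 = -45393/2 ≈ -22697.)
1/p = 1/(-45393/2) = -2/45393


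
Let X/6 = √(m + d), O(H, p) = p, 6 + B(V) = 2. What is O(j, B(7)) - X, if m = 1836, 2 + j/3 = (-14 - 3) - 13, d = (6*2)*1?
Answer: -4 - 12*√462 ≈ -261.93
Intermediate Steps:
d = 12 (d = 12*1 = 12)
B(V) = -4 (B(V) = -6 + 2 = -4)
j = -96 (j = -6 + 3*((-14 - 3) - 13) = -6 + 3*(-17 - 13) = -6 + 3*(-30) = -6 - 90 = -96)
X = 12*√462 (X = 6*√(1836 + 12) = 6*√1848 = 6*(2*√462) = 12*√462 ≈ 257.93)
O(j, B(7)) - X = -4 - 12*√462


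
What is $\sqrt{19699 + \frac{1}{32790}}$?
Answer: $\frac{\sqrt{21180051618690}}{32790} \approx 140.35$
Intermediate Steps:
$\sqrt{19699 + \frac{1}{32790}} = \sqrt{\frac{645930211}{32790}} = \frac{\sqrt{21180051618690}}{32790}$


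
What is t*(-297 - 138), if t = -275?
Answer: 119625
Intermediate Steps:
t*(-297 - 138) = -275*(-297 - 138) = -275*(-435) = 119625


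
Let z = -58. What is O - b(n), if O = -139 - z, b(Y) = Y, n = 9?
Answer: -90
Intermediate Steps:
O = -81 (O = -139 - 1*(-58) = -139 + 58 = -81)
O - b(n) = -81 - 1*9 = -81 - 9 = -90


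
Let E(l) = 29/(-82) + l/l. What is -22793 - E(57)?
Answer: -1869079/82 ≈ -22794.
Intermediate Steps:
E(l) = 53/82 (E(l) = 29*(-1/82) + 1 = -29/82 + 1 = 53/82)
-22793 - E(57) = -22793 - 1*53/82 = -22793 - 53/82 = -1869079/82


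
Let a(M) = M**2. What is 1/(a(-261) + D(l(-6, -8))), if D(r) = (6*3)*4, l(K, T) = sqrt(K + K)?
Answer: 1/68193 ≈ 1.4664e-5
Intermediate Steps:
l(K, T) = sqrt(2)*sqrt(K) (l(K, T) = sqrt(2*K) = sqrt(2)*sqrt(K))
D(r) = 72 (D(r) = 18*4 = 72)
1/(a(-261) + D(l(-6, -8))) = 1/((-261)**2 + 72) = 1/(68121 + 72) = 1/68193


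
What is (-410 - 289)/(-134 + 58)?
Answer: 699/76 ≈ 9.1974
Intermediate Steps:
(-410 - 289)/(-134 + 58) = -699/(-76) = -699*(-1/76) = 699/76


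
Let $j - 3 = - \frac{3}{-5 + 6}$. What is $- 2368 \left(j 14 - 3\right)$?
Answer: $7104$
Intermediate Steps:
$j = 0$ ($j = 3 - \frac{3}{-5 + 6} = 3 - \frac{3}{1} = 3 - 3 = 0$)
$- 2368 \left(j 14 - 3\right) = - 2368 \left(0 \cdot 14 - 3\right) = - 2368 \left(0 - 3\right) = \left(-2368\right) \left(-3\right) = 7104$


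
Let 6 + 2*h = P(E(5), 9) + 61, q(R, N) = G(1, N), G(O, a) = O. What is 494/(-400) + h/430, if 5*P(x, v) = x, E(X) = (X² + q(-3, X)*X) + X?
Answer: -10001/8600 ≈ -1.1629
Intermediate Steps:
q(R, N) = 1
E(X) = X² + 2*X (E(X) = (X² + 1*X) + X = (X² + X) + X = (X + X²) + X = X² + 2*X)
P(x, v) = x/5
h = 31 (h = -3 + ((5*(2 + 5))/5 + 61)/2 = -3 + ((5*7)/5 + 61)/2 = -3 + ((⅕)*35 + 61)/2 = -3 + (7 + 61)/2 = -3 + (½)*68 = -3 + 34 = 31)
494/(-400) + h/430 = 494/(-400) + 31/430 = 494*(-1/400) + 31*(1/430) = -247/200 + 31/430 = -10001/8600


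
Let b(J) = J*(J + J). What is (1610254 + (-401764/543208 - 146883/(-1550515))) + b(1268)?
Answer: 1016156450566781111/210563038030 ≈ 4.8259e+6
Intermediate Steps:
b(J) = 2*J² (b(J) = J*(2*J) = 2*J²)
(1610254 + (-401764/543208 - 146883/(-1550515))) + b(1268) = (1610254 + (-401764/543208 - 146883/(-1550515))) + 2*1268² = (1610254 + (-401764*1/543208 - 146883*(-1/1550515))) + 2*1607824 = (1610254 + (-100441/135802 + 146883/1550515)) + 3215648 = (1610254 - 135788271949/210563038030) + 3215648 = 339059838451687671/210563038030 + 3215648 = 1016156450566781111/210563038030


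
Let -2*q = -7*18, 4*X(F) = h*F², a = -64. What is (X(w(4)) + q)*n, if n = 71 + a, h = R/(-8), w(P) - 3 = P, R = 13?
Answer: 9653/32 ≈ 301.66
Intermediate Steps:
w(P) = 3 + P
h = -13/8 (h = 13/(-8) = 13*(-⅛) = -13/8 ≈ -1.6250)
n = 7 (n = 71 - 64 = 7)
X(F) = -13*F²/32 (X(F) = (-13*F²/8)/4 = -13*F²/32)
q = 63 (q = -(-7)*18/2 = -½*(-126) = 63)
(X(w(4)) + q)*n = (-13*(3 + 4)²/32 + 63)*7 = (-13/32*7² + 63)*7 = (-13/32*49 + 63)*7 = (-637/32 + 63)*7 = (1379/32)*7 = 9653/32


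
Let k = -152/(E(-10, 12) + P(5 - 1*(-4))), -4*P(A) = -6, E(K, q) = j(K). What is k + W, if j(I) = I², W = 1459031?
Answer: 296182989/203 ≈ 1.4590e+6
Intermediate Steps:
E(K, q) = K²
P(A) = 3/2 (P(A) = -¼*(-6) = 3/2)
k = -304/203 (k = -152/((-10)² + 3/2) = -152/(100 + 3/2) = -152/(203/2) = (2/203)*(-152) = -304/203 ≈ -1.4975)
k + W = -304/203 + 1459031 = 296182989/203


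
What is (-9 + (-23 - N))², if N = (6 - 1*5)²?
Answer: 1089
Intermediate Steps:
N = 1 (N = (6 - 5)² = 1² = 1)
(-9 + (-23 - N))² = (-9 + (-23 - 1*1))² = (-9 + (-23 - 1))² = (-9 - 24)² = (-33)² = 1089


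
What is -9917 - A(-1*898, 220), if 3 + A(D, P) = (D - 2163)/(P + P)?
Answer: -4359099/440 ≈ -9907.0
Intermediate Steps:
A(D, P) = -3 + (-2163 + D)/(2*P) (A(D, P) = -3 + (D - 2163)/(P + P) = -3 + (-2163 + D)/((2*P)) = -3 + (-2163 + D)*(1/(2*P)) = -3 + (-2163 + D)/(2*P))
-9917 - A(-1*898, 220) = -9917 - (-2163 - 1*898 - 6*220)/(2*220) = -9917 - (-2163 - 898 - 1320)/(2*220) = -9917 - (-4381)/(2*220) = -9917 - 1*(-4381/440) = -9917 + 4381/440 = -4359099/440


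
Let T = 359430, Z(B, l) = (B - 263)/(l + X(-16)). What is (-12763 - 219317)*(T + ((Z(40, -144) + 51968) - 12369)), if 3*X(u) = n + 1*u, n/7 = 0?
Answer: -2592995912805/28 ≈ -9.2607e+10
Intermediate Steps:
n = 0 (n = 7*0 = 0)
X(u) = u/3 (X(u) = (0 + 1*u)/3 = (0 + u)/3 = u/3)
Z(B, l) = (-263 + B)/(-16/3 + l) (Z(B, l) = (B - 263)/(l + (1/3)*(-16)) = (-263 + B)/(l - 16/3) = (-263 + B)/(-16/3 + l))
(-12763 - 219317)*(T + ((Z(40, -144) + 51968) - 12369)) = (-12763 - 219317)*(359430 + ((3*(-263 + 40)/(-16 + 3*(-144)) + 51968) - 12369)) = -232080*(359430 + ((3*(-223)/(-16 - 432) + 51968) - 12369)) = -232080*(359430 + ((3*(-223)/(-448) + 51968) - 12369)) = -232080*(359430 + ((3*(-1/448)*(-223) + 51968) - 12369)) = -232080*(359430 + ((669/448 + 51968) - 12369)) = -232080*(359430 + (23282333/448 - 12369)) = -232080*(359430 + 17741021/448) = -232080*178765661/448 = -2592995912805/28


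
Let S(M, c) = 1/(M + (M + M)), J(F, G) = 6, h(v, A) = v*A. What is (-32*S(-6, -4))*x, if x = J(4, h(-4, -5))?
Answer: 32/3 ≈ 10.667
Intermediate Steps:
h(v, A) = A*v
x = 6
S(M, c) = 1/(3*M) (S(M, c) = 1/(M + 2*M) = 1/(3*M))
(-32*S(-6, -4))*x = -32/(3*(-6))*6 = -32*(-1)/(3*6)*6 = -32*(-1/18)*6 = (16/9)*6 = 32/3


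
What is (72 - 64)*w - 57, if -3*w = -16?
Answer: -43/3 ≈ -14.333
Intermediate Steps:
w = 16/3 (w = -⅓*(-16) = 16/3 ≈ 5.3333)
(72 - 64)*w - 57 = (72 - 64)*(16/3) - 57 = 8*(16/3) - 57 = 128/3 - 57 = -43/3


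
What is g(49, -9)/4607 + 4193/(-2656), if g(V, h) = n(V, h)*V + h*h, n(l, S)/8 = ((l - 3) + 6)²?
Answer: 2796172993/12236192 ≈ 228.52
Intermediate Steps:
n(l, S) = 8*(3 + l)² (n(l, S) = 8*((l - 3) + 6)² = 8*((-3 + l) + 6)² = 8*(3 + l)²)
g(V, h) = h² + 8*V*(3 + V)² (g(V, h) = (8*(3 + V)²)*V + h*h = 8*V*(3 + V)² + h² = h² + 8*V*(3 + V)²)
g(49, -9)/4607 + 4193/(-2656) = ((-9)² + 8*49*(3 + 49)²)/4607 + 4193/(-2656) = (81 + 8*49*52²)*(1/4607) + 4193*(-1/2656) = (81 + 8*49*2704)*(1/4607) - 4193/2656 = (81 + 1059968)*(1/4607) - 4193/2656 = 1060049*(1/4607) - 4193/2656 = 1060049/4607 - 4193/2656 = 2796172993/12236192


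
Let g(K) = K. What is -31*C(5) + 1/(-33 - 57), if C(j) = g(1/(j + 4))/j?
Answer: -7/10 ≈ -0.70000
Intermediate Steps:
C(j) = 1/(j*(4 + j)) (C(j) = 1/((j + 4)*j) = 1/((4 + j)*j) = 1/(j*(4 + j)))
-31*C(5) + 1/(-33 - 57) = -31/(5*(4 + 5)) + 1/(-33 - 57) = -31/(5*9) + 1/(-90) = -31/(5*9) - 1/90 = -31*1/45 - 1/90 = -31/45 - 1/90 = -7/10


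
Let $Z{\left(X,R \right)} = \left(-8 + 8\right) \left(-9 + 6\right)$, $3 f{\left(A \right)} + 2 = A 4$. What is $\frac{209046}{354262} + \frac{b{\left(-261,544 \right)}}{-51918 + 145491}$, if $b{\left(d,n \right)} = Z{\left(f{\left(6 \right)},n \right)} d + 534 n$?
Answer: $\frac{20412125885}{5524893021} \approx 3.6946$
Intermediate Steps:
$f{\left(A \right)} = - \frac{2}{3} + \frac{4 A}{3}$ ($f{\left(A \right)} = - \frac{2}{3} + \frac{A 4}{3} = - \frac{2}{3} + \frac{4 A}{3}$)
$Z{\left(X,R \right)} = 0$ ($Z{\left(X,R \right)} = 0 \left(-3\right) = 0$)
$b{\left(d,n \right)} = 534 n$ ($b{\left(d,n \right)} = 0 d + 534 n = 0 + 534 n = 534 n$)
$\frac{209046}{354262} + \frac{b{\left(-261,544 \right)}}{-51918 + 145491} = \frac{209046}{354262} + \frac{534 \cdot 544}{-51918 + 145491} = 209046 \cdot \frac{1}{354262} + \frac{290496}{93573} = \frac{104523}{177131} + 290496 \cdot \frac{1}{93573} = \frac{104523}{177131} + \frac{96832}{31191} = \frac{20412125885}{5524893021}$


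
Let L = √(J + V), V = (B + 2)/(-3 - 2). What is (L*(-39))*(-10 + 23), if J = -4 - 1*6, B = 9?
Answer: -507*I*√305/5 ≈ -1770.9*I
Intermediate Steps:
V = -11/5 (V = (9 + 2)/(-3 - 2) = 11/(-5) = 11*(-⅕) = -11/5 ≈ -2.2000)
J = -10 (J = -4 - 6 = -10)
L = I*√305/5 (L = √(-10 - 11/5) = √(-61/5) = I*√305/5 ≈ 3.4929*I)
(L*(-39))*(-10 + 23) = ((I*√305/5)*(-39))*(-10 + 23) = -39*I*√305/5*13 = -507*I*√305/5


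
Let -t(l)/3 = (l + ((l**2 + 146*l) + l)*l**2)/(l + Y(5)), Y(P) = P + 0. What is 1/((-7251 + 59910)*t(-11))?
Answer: -2/9532700793 ≈ -2.0980e-10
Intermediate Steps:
Y(P) = P
t(l) = -3*(l + l**2*(l**2 + 147*l))/(5 + l) (t(l) = -3*(l + ((l**2 + 146*l) + l)*l**2)/(l + 5) = -3*(l + (l**2 + 147*l)*l**2)/(5 + l) = -3*(l + l**2*(l**2 + 147*l))/(5 + l))
1/((-7251 + 59910)*t(-11)) = 1/((-7251 + 59910)*((-3*(-11)*(1 + (-11)**3 + 147*(-11)**2)/(5 - 11)))) = 1/(52659*((-3*(-11)*(1 - 1331 + 147*121)/(-6)))) = 1/(52659*((-3*(-11)*(-1/6)*(1 - 1331 + 17787)))) = 1/(52659*((-3*(-11)*(-1/6)*16457))) = 1/(52659*(-181027/2)) = (1/52659)*(-2/181027) = -2/9532700793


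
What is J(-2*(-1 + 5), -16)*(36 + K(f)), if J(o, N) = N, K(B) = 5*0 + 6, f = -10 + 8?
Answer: -672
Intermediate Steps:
f = -2
K(B) = 6 (K(B) = 0 + 6 = 6)
J(-2*(-1 + 5), -16)*(36 + K(f)) = -16*(36 + 6) = -16*42 = -672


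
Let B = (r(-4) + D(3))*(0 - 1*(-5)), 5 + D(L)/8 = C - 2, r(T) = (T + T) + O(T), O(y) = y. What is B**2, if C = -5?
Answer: 291600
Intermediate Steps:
r(T) = 3*T (r(T) = (T + T) + T = 2*T + T = 3*T)
D(L) = -96 (D(L) = -40 + 8*(-5 - 2) = -40 + 8*(-7) = -40 - 56 = -96)
B = -540 (B = (3*(-4) - 96)*(0 - 1*(-5)) = (-12 - 96)*(0 + 5) = -108*5 = -540)
B**2 = (-540)**2 = 291600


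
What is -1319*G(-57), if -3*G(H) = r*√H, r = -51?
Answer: -22423*I*√57 ≈ -1.6929e+5*I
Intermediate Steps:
G(H) = 17*√H (G(H) = -(-17)*√H = 17*√H)
-1319*G(-57) = -22423*√(-57) = -22423*I*√57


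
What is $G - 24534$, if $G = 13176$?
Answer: $-11358$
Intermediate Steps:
$G - 24534 = 13176 - 24534 = -11358$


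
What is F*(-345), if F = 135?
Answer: -46575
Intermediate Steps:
F*(-345) = 135*(-345) = -46575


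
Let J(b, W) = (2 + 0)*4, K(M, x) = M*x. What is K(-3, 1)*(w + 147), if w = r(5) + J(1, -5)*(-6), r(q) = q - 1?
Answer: -309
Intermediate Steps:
r(q) = -1 + q
J(b, W) = 8 (J(b, W) = 2*4 = 8)
w = -44 (w = (-1 + 5) + 8*(-6) = 4 - 48 = -44)
K(-3, 1)*(w + 147) = (-3*1)*(-44 + 147) = -3*103 = -309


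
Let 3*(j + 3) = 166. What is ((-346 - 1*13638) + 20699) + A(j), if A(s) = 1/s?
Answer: 1054258/157 ≈ 6715.0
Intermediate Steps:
j = 157/3 (j = -3 + (⅓)*166 = -3 + 166/3 = 157/3 ≈ 52.333)
((-346 - 1*13638) + 20699) + A(j) = ((-346 - 1*13638) + 20699) + 1/(157/3) = ((-346 - 13638) + 20699) + 3/157 = (-13984 + 20699) + 3/157 = 6715 + 3/157 = 1054258/157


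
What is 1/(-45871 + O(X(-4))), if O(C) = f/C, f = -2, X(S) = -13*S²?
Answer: -104/4770583 ≈ -2.1800e-5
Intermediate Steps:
O(C) = -2/C
1/(-45871 + O(X(-4))) = 1/(-45871 - 2/((-13*(-4)²))) = 1/(-45871 - 2/((-13*16))) = 1/(-45871 - 2/(-208)) = 1/(-45871 - 2*(-1/208)) = 1/(-45871 + 1/104) = 1/(-4770583/104) = -104/4770583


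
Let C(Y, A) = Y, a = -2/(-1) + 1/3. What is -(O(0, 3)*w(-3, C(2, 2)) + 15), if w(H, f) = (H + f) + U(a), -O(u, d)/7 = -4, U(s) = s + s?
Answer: -353/3 ≈ -117.67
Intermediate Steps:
a = 7/3 (a = -2*(-1) + 1*(⅓) = 2 + ⅓ = 7/3 ≈ 2.3333)
U(s) = 2*s
O(u, d) = 28 (O(u, d) = -7*(-4) = 28)
w(H, f) = 14/3 + H + f (w(H, f) = (H + f) + 2*(7/3) = (H + f) + 14/3 = 14/3 + H + f)
-(O(0, 3)*w(-3, C(2, 2)) + 15) = -(28*(14/3 - 3 + 2) + 15) = -(28*(11/3) + 15) = -(308/3 + 15) = -1*353/3 = -353/3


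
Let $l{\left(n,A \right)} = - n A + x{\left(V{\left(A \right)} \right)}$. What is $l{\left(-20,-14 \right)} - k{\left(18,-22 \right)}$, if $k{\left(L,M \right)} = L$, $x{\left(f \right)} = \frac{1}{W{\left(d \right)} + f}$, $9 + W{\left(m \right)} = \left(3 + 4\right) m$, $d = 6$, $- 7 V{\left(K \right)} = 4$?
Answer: $- \frac{67639}{227} \approx -297.97$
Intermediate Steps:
$V{\left(K \right)} = - \frac{4}{7}$ ($V{\left(K \right)} = \left(- \frac{1}{7}\right) 4 = - \frac{4}{7}$)
$W{\left(m \right)} = -9 + 7 m$ ($W{\left(m \right)} = -9 + \left(3 + 4\right) m = -9 + 7 m$)
$x{\left(f \right)} = \frac{1}{33 + f}$ ($x{\left(f \right)} = \frac{1}{\left(-9 + 7 \cdot 6\right) + f} = \frac{1}{\left(-9 + 42\right) + f} = \frac{1}{33 + f}$)
$l{\left(n,A \right)} = \frac{7}{227} - A n$ ($l{\left(n,A \right)} = - n A + \frac{1}{33 - \frac{4}{7}} = - A n + \frac{1}{\frac{227}{7}} = - A n + \frac{7}{227} = \frac{7}{227} - A n$)
$l{\left(-20,-14 \right)} - k{\left(18,-22 \right)} = \left(\frac{7}{227} - \left(-14\right) \left(-20\right)\right) - 18 = \left(\frac{7}{227} - 280\right) - 18 = - \frac{63553}{227} - 18 = - \frac{67639}{227}$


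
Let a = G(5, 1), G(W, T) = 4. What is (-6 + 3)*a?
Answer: -12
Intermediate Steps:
a = 4
(-6 + 3)*a = (-6 + 3)*4 = -3*4 = -12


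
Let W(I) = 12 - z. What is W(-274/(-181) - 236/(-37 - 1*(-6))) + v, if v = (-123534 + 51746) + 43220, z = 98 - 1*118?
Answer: -28536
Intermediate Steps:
z = -20 (z = 98 - 118 = -20)
W(I) = 32 (W(I) = 12 - 1*(-20) = 12 + 20 = 32)
v = -28568 (v = -71788 + 43220 = -28568)
W(-274/(-181) - 236/(-37 - 1*(-6))) + v = 32 - 28568 = -28536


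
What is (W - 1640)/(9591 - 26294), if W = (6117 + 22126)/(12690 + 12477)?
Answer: 41245637/420364401 ≈ 0.098119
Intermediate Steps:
W = 28243/25167 ≈ 1.1222
(W - 1640)/(9591 - 26294) = (28243/25167 - 1640)/(9591 - 26294) = -41245637/25167/(-16703) = -41245637/25167*(-1/16703) = 41245637/420364401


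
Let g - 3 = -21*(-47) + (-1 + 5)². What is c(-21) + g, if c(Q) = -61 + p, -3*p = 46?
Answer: 2789/3 ≈ 929.67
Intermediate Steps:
p = -46/3 (p = -⅓*46 = -46/3 ≈ -15.333)
c(Q) = -229/3 (c(Q) = -61 - 46/3 = -229/3)
g = 1006 (g = 3 + (-21*(-47) + (-1 + 5)²) = 3 + (987 + 4²) = 3 + (987 + 16) = 3 + 1003 = 1006)
c(-21) + g = -229/3 + 1006 = 2789/3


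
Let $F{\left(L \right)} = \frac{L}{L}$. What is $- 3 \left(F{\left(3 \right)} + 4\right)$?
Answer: $-15$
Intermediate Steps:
$F{\left(L \right)} = 1$
$- 3 \left(F{\left(3 \right)} + 4\right) = - 3 \left(1 + 4\right) = \left(-3\right) 5 = -15$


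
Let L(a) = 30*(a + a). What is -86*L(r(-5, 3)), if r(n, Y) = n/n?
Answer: -5160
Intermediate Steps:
r(n, Y) = 1
L(a) = 60*a (L(a) = 30*(2*a) = 60*a)
-86*L(r(-5, 3)) = -5160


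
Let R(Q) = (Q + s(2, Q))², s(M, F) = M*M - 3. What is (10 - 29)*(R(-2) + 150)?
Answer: -2869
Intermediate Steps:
s(M, F) = -3 + M² (s(M, F) = M² - 3 = -3 + M²)
R(Q) = (1 + Q)² (R(Q) = (Q + (-3 + 2²))² = (Q + (-3 + 4))² = (Q + 1)² = (1 + Q)²)
(10 - 29)*(R(-2) + 150) = (10 - 29)*((1 - 2)² + 150) = -19*((-1)² + 150) = -19*(1 + 150) = -19*151 = -2869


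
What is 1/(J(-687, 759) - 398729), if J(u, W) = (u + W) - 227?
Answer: -1/398884 ≈ -2.5070e-6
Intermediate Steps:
J(u, W) = -227 + W + u (J(u, W) = (W + u) - 227 = -227 + W + u)
1/(J(-687, 759) - 398729) = 1/((-227 + 759 - 687) - 398729) = 1/(-155 - 398729) = 1/(-398884) = -1/398884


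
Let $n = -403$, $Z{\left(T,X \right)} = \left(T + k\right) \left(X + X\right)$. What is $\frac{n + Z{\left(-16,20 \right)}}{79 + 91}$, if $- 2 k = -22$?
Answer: $- \frac{603}{170} \approx -3.5471$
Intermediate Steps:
$k = 11$ ($k = \left(- \frac{1}{2}\right) \left(-22\right) = 11$)
$Z{\left(T,X \right)} = 2 X \left(11 + T\right)$ ($Z{\left(T,X \right)} = \left(T + 11\right) \left(X + X\right) = \left(11 + T\right) 2 X = 2 X \left(11 + T\right)$)
$\frac{n + Z{\left(-16,20 \right)}}{79 + 91} = \frac{-403 + 2 \cdot 20 \left(11 - 16\right)}{79 + 91} = \frac{-403 + 2 \cdot 20 \left(-5\right)}{170} = \left(-403 - 200\right) \frac{1}{170} = \left(-603\right) \frac{1}{170} = - \frac{603}{170}$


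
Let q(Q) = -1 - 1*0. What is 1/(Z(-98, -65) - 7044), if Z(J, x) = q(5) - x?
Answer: -1/6980 ≈ -0.00014327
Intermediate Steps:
q(Q) = -1 (q(Q) = -1 + 0 = -1)
Z(J, x) = -1 - x
1/(Z(-98, -65) - 7044) = 1/((-1 - 1*(-65)) - 7044) = 1/((-1 + 65) - 7044) = 1/(64 - 7044) = 1/(-6980) = -1/6980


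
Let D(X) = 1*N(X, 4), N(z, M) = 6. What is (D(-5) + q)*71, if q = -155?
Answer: -10579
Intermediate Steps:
D(X) = 6 (D(X) = 1*6 = 6)
(D(-5) + q)*71 = (6 - 155)*71 = -149*71 = -10579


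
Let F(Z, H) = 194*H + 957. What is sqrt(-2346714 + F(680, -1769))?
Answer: I*sqrt(2688943) ≈ 1639.8*I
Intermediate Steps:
F(Z, H) = 957 + 194*H
sqrt(-2346714 + F(680, -1769)) = sqrt(-2346714 + (957 + 194*(-1769))) = sqrt(-2346714 + (957 - 343186)) = sqrt(-2346714 - 342229) = sqrt(-2688943) = I*sqrt(2688943)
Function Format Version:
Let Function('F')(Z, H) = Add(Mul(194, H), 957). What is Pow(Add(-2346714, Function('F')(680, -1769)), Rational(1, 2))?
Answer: Mul(I, Pow(2688943, Rational(1, 2))) ≈ Mul(1639.8, I)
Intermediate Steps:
Function('F')(Z, H) = Add(957, Mul(194, H))
Pow(Add(-2346714, Function('F')(680, -1769)), Rational(1, 2)) = Pow(Add(-2346714, Add(957, Mul(194, -1769))), Rational(1, 2)) = Pow(Add(-2346714, Add(957, -343186)), Rational(1, 2)) = Pow(Add(-2346714, -342229), Rational(1, 2)) = Pow(-2688943, Rational(1, 2)) = Mul(I, Pow(2688943, Rational(1, 2)))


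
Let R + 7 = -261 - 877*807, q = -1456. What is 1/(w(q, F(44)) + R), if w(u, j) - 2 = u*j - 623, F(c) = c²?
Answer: -1/3527444 ≈ -2.8349e-7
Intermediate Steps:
w(u, j) = -621 + j*u (w(u, j) = 2 + (u*j - 623) = 2 + (j*u - 623) = 2 + (-623 + j*u) = -621 + j*u)
R = -708007 (R = -7 + (-261 - 877*807) = -7 + (-261 - 707739) = -7 - 708000 = -708007)
1/(w(q, F(44)) + R) = 1/((-621 + 44²*(-1456)) - 708007) = 1/((-621 + 1936*(-1456)) - 708007) = 1/((-621 - 2818816) - 708007) = 1/(-2819437 - 708007) = 1/(-3527444) = -1/3527444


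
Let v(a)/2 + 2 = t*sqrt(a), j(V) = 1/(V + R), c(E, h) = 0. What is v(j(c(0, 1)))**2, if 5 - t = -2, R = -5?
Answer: -116/5 - 112*I*sqrt(5)/5 ≈ -23.2 - 50.088*I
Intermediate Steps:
t = 7 (t = 5 - 1*(-2) = 5 + 2 = 7)
j(V) = 1/(-5 + V) (j(V) = 1/(V - 5) = 1/(-5 + V))
v(a) = -4 + 14*sqrt(a) (v(a) = -4 + 2*(7*sqrt(a)) = -4 + 14*sqrt(a))
v(j(c(0, 1)))**2 = (-4 + 14*sqrt(1/(-5 + 0)))**2 = (-4 + 14*sqrt(1/(-5)))**2 = (-4 + 14*sqrt(-1/5))**2 = (-4 + 14*(I*sqrt(5)/5))**2 = (-4 + 14*I*sqrt(5)/5)**2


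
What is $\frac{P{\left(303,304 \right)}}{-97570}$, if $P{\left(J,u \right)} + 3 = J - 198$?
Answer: $- \frac{51}{48785} \approx -0.0010454$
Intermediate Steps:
$P{\left(J,u \right)} = -201 + J$ ($P{\left(J,u \right)} = -3 + \left(J - 198\right) = -3 + \left(-198 + J\right) = -201 + J$)
$\frac{P{\left(303,304 \right)}}{-97570} = \frac{-201 + 303}{-97570} = 102 \left(- \frac{1}{97570}\right) = - \frac{51}{48785}$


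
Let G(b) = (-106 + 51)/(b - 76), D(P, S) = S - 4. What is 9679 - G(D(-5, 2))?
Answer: 754907/78 ≈ 9678.3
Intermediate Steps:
D(P, S) = -4 + S
G(b) = -55/(-76 + b)
9679 - G(D(-5, 2)) = 9679 - (-55)/(-76 + (-4 + 2)) = 9679 - (-55)/(-76 - 2) = 9679 - (-55)/(-78) = 9679 - (-55)*(-1)/78 = 9679 - 1*55/78 = 9679 - 55/78 = 754907/78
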